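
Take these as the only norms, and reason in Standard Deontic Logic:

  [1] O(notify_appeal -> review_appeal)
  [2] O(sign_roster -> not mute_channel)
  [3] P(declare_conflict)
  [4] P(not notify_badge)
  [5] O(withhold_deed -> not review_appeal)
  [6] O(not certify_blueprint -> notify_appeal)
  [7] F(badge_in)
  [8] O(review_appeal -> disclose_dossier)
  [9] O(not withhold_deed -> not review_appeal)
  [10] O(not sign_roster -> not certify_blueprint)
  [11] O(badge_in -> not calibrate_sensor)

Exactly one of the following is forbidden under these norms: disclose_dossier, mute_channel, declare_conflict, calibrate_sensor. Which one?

Premises 5 and 9 cover both cases: O(withhold_deed -> not review_appeal) and O(not withhold_deed -> not review_appeal). Since withhold_deed ∨ not withhold_deed is a tautology, O(not review_appeal) follows.
Premise 1 is O(notify_appeal -> review_appeal); contrapositively O(not review_appeal -> not notify_appeal). Since O(not review_appeal) holds, K gives O(not notify_appeal).
Premise 6 is O(not certify_blueprint -> notify_appeal); contrapositively O(not notify_appeal -> certify_blueprint). Since O(not notify_appeal) holds, K gives O(certify_blueprint).
The contrapositive of premise 10 (O(not sign_roster -> not certify_blueprint)) is O(certify_blueprint -> sign_roster), and O(certify_blueprint) is already established, so O(sign_roster).
Applying K to premise 2 (O(sign_roster -> not mute_channel)) and O(sign_roster) yields O(not mute_channel).
So O(not mute_channel) holds, i.e. mute_channel is forbidden. None of the other listed options is forbidden under the premises.

mute_channel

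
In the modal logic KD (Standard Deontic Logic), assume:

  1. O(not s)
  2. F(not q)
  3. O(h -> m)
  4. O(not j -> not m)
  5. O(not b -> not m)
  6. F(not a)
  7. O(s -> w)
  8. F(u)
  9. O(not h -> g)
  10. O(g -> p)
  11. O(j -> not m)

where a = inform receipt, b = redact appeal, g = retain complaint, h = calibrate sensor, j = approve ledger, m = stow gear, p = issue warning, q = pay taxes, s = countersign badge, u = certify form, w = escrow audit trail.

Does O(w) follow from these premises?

Premise 7 is O(s -> w), but O(s) is not derivable from the premises, so it does not yield O(w).
No other premise forces O(w). An ideal world satisfying every premise can still have w false, so O(w) is not derivable.

No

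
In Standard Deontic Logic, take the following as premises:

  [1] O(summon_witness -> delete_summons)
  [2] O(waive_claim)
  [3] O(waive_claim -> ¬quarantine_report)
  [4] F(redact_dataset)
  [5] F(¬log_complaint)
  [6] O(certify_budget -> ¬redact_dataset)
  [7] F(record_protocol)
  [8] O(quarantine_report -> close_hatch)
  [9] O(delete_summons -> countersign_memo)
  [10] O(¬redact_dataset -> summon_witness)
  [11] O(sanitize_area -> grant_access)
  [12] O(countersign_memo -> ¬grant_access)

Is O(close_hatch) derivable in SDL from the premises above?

No

Premise 8 is O(quarantine_report -> close_hatch), but O(quarantine_report) is not derivable from the premises, so it does not yield O(close_hatch).
No other premise forces O(close_hatch). An ideal world satisfying every premise can still have close_hatch false, so O(close_hatch) is not derivable.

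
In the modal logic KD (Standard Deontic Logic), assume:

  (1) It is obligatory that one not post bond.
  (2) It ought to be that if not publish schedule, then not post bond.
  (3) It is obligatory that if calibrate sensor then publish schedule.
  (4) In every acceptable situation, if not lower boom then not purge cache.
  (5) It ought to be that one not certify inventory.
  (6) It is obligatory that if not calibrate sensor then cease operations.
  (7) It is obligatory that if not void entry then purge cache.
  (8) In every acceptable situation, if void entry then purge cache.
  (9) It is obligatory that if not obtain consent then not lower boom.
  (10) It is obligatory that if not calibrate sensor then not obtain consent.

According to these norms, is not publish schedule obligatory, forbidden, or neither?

Premises 7 and 8 are O(¬void_entry → purge_cache) and O(void_entry → purge_cache); every ideal world satisfies ¬void_entry or void_entry, so in either case purge_cache holds — hence O(purge_cache).
The contrapositive of premise 4 (O(¬lower_boom → ¬purge_cache)) is O(purge_cache → lower_boom), and O(purge_cache) is already established, so O(lower_boom).
Premise 9, O(¬obtain_consent → ¬lower_boom), contraposes to O(lower_boom → obtain_consent); with O(lower_boom) we get O(obtain_consent).
Premise 10, O(¬calibrate_sensor → ¬obtain_consent), contraposes to O(obtain_consent → calibrate_sensor); with O(obtain_consent) we get O(calibrate_sensor).
Premise 3 is O(calibrate_sensor → publish_schedule); since O(calibrate_sensor), deontic closure gives O(publish_schedule).
Premises 1, 2, 5, 6 do not contribute to this derivation.
Thus O(publish_schedule), which is F(¬publish_schedule): ¬publish_schedule is forbidden.

Forbidden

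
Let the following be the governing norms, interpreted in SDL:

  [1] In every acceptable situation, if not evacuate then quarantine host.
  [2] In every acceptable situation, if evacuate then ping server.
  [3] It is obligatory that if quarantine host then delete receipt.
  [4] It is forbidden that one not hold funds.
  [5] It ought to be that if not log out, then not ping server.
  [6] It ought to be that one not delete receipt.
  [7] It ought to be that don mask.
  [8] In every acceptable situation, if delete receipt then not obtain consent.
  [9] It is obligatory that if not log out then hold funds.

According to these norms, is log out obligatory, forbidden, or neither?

Obligatory

Premise 6 gives O(¬delete_receipt).
The contrapositive of premise 3 (O(quarantine_host → delete_receipt)) is O(¬delete_receipt → ¬quarantine_host), and O(¬delete_receipt) is already established, so O(¬quarantine_host).
The contrapositive of premise 1 (O(¬evacuate → quarantine_host)) is O(¬quarantine_host → evacuate), and O(¬quarantine_host) is already established, so O(evacuate).
Applying K to premise 2 (O(evacuate → ping_server)) and O(evacuate) yields O(ping_server).
Premise 5, O(¬log_out → ¬ping_server), contraposes to O(ping_server → log_out); with O(ping_server) we get O(log_out).
Premises 4, 7, 8, 9 do not contribute to this derivation.
Hence log_out is obligatory.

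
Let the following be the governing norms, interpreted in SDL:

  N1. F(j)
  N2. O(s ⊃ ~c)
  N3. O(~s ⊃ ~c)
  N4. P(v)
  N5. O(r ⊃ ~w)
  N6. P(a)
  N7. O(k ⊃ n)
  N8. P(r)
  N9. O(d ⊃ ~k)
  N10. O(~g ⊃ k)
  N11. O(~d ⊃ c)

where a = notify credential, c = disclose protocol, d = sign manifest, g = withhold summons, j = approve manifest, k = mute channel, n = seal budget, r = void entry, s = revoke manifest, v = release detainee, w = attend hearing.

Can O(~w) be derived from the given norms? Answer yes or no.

Premise 5 is O(r ⊃ ~w), but O(r) is not derivable from the premises (the permission P(r) asserts only ~O(~r), not O(r)), so it does not yield O(~w).
No other premise forces O(~w). An ideal world satisfying every premise can still have ~w false, so O(~w) is not derivable.

No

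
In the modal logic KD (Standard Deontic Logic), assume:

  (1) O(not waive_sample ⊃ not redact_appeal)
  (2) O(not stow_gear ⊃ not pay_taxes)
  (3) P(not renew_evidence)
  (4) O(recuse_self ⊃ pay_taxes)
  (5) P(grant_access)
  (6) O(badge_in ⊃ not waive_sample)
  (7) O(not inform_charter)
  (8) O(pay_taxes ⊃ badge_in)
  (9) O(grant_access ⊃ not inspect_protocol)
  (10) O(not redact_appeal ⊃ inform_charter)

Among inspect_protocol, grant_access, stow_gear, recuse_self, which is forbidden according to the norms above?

recuse_self

From premise 7 we have O(not inform_charter).
Premise 10, O(not redact_appeal ⊃ inform_charter), contraposes to O(not inform_charter ⊃ redact_appeal); with O(not inform_charter) we get O(redact_appeal).
Premise 1, O(not waive_sample ⊃ not redact_appeal), contraposes to O(redact_appeal ⊃ waive_sample); with O(redact_appeal) we get O(waive_sample).
The contrapositive of premise 6 (O(badge_in ⊃ not waive_sample)) is O(waive_sample ⊃ not badge_in), and O(waive_sample) is already established, so O(not badge_in).
Premise 8, O(pay_taxes ⊃ badge_in), contraposes to O(not badge_in ⊃ not pay_taxes); with O(not badge_in) we get O(not pay_taxes).
The contrapositive of premise 4 (O(recuse_self ⊃ pay_taxes)) is O(not pay_taxes ⊃ not recuse_self), and O(not pay_taxes) is already established, so O(not recuse_self).
So O(not recuse_self) holds, i.e. recuse_self is forbidden. None of the other listed options is forbidden under the premises.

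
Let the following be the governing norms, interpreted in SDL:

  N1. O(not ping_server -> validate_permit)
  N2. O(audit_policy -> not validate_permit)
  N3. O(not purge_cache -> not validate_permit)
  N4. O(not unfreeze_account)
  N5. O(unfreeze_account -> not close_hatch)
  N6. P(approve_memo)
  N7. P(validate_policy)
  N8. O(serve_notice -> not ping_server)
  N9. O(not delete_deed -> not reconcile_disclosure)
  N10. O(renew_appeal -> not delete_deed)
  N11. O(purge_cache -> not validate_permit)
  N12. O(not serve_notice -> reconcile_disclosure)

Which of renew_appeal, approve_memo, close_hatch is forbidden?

By case analysis on purge_cache: premise 11 gives O(purge_cache -> not validate_permit) and premise 3 gives O(not purge_cache -> not validate_permit), so O(not validate_permit) either way.
Premise 1, O(not ping_server -> validate_permit), contraposes to O(not validate_permit -> ping_server); with O(not validate_permit) we get O(ping_server).
Premise 8, O(serve_notice -> not ping_server), contraposes to O(ping_server -> not serve_notice); with O(ping_server) we get O(not serve_notice).
From O(not serve_notice) and premise 12, O(not serve_notice -> reconcile_disclosure), we obtain O(reconcile_disclosure).
The contrapositive of premise 9 (O(not delete_deed -> not reconcile_disclosure)) is O(reconcile_disclosure -> delete_deed), and O(reconcile_disclosure) is already established, so O(delete_deed).
The contrapositive of premise 10 (O(renew_appeal -> not delete_deed)) is O(delete_deed -> not renew_appeal), and O(delete_deed) is already established, so O(not renew_appeal).
So O(not renew_appeal) holds, i.e. renew_appeal is forbidden. None of the other listed options is forbidden under the premises.

renew_appeal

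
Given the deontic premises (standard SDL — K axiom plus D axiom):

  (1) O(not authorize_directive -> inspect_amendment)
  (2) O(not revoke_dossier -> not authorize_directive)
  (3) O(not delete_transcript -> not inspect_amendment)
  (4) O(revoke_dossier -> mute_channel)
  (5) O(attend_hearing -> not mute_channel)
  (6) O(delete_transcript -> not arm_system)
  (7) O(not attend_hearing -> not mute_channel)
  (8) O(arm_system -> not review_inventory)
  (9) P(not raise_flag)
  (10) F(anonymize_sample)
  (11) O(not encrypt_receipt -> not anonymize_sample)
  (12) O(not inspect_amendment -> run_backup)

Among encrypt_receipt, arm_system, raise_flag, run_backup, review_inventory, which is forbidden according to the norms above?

Premises 5 and 7 cover both cases: O(attend_hearing -> not mute_channel) and O(not attend_hearing -> not mute_channel). Since attend_hearing ∨ not attend_hearing is a tautology, O(not mute_channel) follows.
Premise 4, O(revoke_dossier -> mute_channel), contraposes to O(not mute_channel -> not revoke_dossier); with O(not mute_channel) we get O(not revoke_dossier).
With premise 2, O(not revoke_dossier -> not authorize_directive), the K-axiom yields O(not authorize_directive).
With premise 1, O(not authorize_directive -> inspect_amendment), the K-axiom yields O(inspect_amendment).
Premise 3, O(not delete_transcript -> not inspect_amendment), contraposes to O(inspect_amendment -> delete_transcript); with O(inspect_amendment) we get O(delete_transcript).
Premise 6 is O(delete_transcript -> not arm_system); since O(delete_transcript), deontic closure gives O(not arm_system).
So O(not arm_system) holds, i.e. arm_system is forbidden. None of the other listed options is forbidden under the premises.

arm_system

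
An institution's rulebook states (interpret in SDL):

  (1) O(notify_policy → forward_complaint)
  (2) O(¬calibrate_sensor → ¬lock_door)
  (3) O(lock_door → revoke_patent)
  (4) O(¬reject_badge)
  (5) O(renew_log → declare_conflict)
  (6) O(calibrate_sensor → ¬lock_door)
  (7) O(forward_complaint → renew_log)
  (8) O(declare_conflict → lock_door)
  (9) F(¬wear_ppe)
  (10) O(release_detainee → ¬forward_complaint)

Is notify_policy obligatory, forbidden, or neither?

Premises 2 and 6 are O(¬calibrate_sensor → ¬lock_door) and O(calibrate_sensor → ¬lock_door); every ideal world satisfies ¬calibrate_sensor or calibrate_sensor, so in either case ¬lock_door holds — hence O(¬lock_door).
Premise 8, O(declare_conflict → lock_door), contraposes to O(¬lock_door → ¬declare_conflict); with O(¬lock_door) we get O(¬declare_conflict).
The contrapositive of premise 5 (O(renew_log → declare_conflict)) is O(¬declare_conflict → ¬renew_log), and O(¬declare_conflict) is already established, so O(¬renew_log).
The contrapositive of premise 7 (O(forward_complaint → renew_log)) is O(¬renew_log → ¬forward_complaint), and O(¬renew_log) is already established, so O(¬forward_complaint).
The contrapositive of premise 1 (O(notify_policy → forward_complaint)) is O(¬forward_complaint → ¬notify_policy), and O(¬forward_complaint) is already established, so O(¬notify_policy).
Premises 3, 4, 9, 10 do not contribute to this derivation.
Thus O(¬notify_policy), which is F(notify_policy): notify_policy is forbidden.

Forbidden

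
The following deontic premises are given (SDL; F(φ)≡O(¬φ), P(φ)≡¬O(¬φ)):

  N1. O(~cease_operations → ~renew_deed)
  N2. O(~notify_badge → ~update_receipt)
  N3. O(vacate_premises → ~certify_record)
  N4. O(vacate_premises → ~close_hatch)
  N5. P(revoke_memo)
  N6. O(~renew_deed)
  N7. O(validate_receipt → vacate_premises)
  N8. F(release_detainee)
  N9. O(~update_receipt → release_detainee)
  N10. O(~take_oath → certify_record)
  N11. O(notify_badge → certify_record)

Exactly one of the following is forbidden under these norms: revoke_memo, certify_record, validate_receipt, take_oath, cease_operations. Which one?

F(release_detainee) at premise 8 means O(~release_detainee).
Premise 9, O(~update_receipt → release_detainee), contraposes to O(~release_detainee → update_receipt); with O(~release_detainee) we get O(update_receipt).
The contrapositive of premise 2 (O(~notify_badge → ~update_receipt)) is O(update_receipt → notify_badge), and O(update_receipt) is already established, so O(notify_badge).
With premise 11, O(notify_badge → certify_record), the K-axiom yields O(certify_record).
The contrapositive of premise 3 (O(vacate_premises → ~certify_record)) is O(certify_record → ~vacate_premises), and O(certify_record) is already established, so O(~vacate_premises).
Premise 7, O(validate_receipt → vacate_premises), contraposes to O(~vacate_premises → ~validate_receipt); with O(~vacate_premises) we get O(~validate_receipt).
So O(~validate_receipt) holds, i.e. validate_receipt is forbidden. None of the other listed options is forbidden under the premises.

validate_receipt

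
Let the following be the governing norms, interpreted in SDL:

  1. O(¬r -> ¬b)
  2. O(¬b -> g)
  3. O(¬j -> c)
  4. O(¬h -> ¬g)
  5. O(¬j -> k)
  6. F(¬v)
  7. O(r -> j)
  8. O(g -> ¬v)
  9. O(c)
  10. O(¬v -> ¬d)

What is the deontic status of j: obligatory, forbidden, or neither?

F(¬v) at premise 6 means O(v).
The contrapositive of premise 8 (O(g -> ¬v)) is O(v -> ¬g), and O(v) is already established, so O(¬g).
Premise 2 is O(¬b -> g); contrapositively O(¬g -> b). Since O(¬g) holds, K gives O(b).
The contrapositive of premise 1 (O(¬r -> ¬b)) is O(b -> r), and O(b) is already established, so O(r).
Applying K to premise 7 (O(r -> j)) and O(r) yields O(j).
Premises 3, 4, 5, 9, 10 do not contribute to this derivation.
Hence j is obligatory.

Obligatory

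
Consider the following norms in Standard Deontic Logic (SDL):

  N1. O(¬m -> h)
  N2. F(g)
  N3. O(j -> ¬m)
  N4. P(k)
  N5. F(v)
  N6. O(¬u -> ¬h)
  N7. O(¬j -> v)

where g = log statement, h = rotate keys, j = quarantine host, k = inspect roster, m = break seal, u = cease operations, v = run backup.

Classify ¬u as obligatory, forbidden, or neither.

Premise 5, F(v), is equivalent to O(¬v).
The contrapositive of premise 7 (O(¬j -> v)) is O(¬v -> j), and O(¬v) is already established, so O(j).
With premise 3, O(j -> ¬m), the K-axiom yields O(¬m).
Premise 1 is O(¬m -> h); since O(¬m), deontic closure gives O(h).
The contrapositive of premise 6 (O(¬u -> ¬h)) is O(h -> u), and O(h) is already established, so O(u).
Premises 2, 4 do not contribute to this derivation.
Thus O(u), which is F(¬u): ¬u is forbidden.

Forbidden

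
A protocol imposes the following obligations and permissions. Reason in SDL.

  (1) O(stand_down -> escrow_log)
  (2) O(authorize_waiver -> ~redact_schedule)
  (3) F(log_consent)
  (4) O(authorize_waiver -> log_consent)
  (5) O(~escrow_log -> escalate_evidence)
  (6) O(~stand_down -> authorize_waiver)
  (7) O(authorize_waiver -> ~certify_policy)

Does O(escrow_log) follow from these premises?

Yes

Premise 3 is F(log_consent), i.e. O(~log_consent).
Premise 4, O(authorize_waiver -> log_consent), contraposes to O(~log_consent -> ~authorize_waiver); with O(~log_consent) we get O(~authorize_waiver).
Premise 6 is O(~stand_down -> authorize_waiver); contrapositively O(~authorize_waiver -> stand_down). Since O(~authorize_waiver) holds, K gives O(stand_down).
With premise 1, O(stand_down -> escrow_log), the K-axiom yields O(escrow_log).
Premises 2, 5, 7 do not contribute to this derivation.
So O(escrow_log) follows.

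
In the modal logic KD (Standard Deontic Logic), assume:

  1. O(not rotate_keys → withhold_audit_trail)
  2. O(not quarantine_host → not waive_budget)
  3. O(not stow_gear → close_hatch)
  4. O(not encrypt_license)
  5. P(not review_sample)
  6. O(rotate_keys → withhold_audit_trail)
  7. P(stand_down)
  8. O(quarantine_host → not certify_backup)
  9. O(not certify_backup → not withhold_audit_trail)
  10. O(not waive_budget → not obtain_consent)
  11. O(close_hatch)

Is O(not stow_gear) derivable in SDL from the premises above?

Premise 3 is O(not stow_gear → close_hatch); even if O(close_hatch) held, inferring O(not stow_gear) would be affirming the consequent — invalid.
No other premise forces O(not stow_gear). An ideal world satisfying every premise can still have not stow_gear false, so O(not stow_gear) is not derivable.

No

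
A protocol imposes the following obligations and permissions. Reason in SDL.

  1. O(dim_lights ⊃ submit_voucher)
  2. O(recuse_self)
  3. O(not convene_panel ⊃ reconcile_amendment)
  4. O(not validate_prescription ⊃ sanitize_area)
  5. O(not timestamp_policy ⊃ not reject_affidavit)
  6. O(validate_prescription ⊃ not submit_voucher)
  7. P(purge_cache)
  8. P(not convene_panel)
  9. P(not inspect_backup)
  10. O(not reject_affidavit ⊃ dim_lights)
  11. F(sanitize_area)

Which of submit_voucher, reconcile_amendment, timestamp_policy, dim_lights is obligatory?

timestamp_policy

Premise 11 is F(sanitize_area), i.e. O(not sanitize_area).
The contrapositive of premise 4 (O(not validate_prescription ⊃ sanitize_area)) is O(not sanitize_area ⊃ validate_prescription), and O(not sanitize_area) is already established, so O(validate_prescription).
Applying K to premise 6 (O(validate_prescription ⊃ not submit_voucher)) and O(validate_prescription) yields O(not submit_voucher).
The contrapositive of premise 1 (O(dim_lights ⊃ submit_voucher)) is O(not submit_voucher ⊃ not dim_lights), and O(not submit_voucher) is already established, so O(not dim_lights).
Premise 10, O(not reject_affidavit ⊃ dim_lights), contraposes to O(not dim_lights ⊃ reject_affidavit); with O(not dim_lights) we get O(reject_affidavit).
The contrapositive of premise 5 (O(not timestamp_policy ⊃ not reject_affidavit)) is O(reject_affidavit ⊃ timestamp_policy), and O(reject_affidavit) is already established, so O(timestamp_policy).
So O(timestamp_policy) holds — timestamp_policy is obligatory. None of the other listed options is made obligatory by any chain of premises.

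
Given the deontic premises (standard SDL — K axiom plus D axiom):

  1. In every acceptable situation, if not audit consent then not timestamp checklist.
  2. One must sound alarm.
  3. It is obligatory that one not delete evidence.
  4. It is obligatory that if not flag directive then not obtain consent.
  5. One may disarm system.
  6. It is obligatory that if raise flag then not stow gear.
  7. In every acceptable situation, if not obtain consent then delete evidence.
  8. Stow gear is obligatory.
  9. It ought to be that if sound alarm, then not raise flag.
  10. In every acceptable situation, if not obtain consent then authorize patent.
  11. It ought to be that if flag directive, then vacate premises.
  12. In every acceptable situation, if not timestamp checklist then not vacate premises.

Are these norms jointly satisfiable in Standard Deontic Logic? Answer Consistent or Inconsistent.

Consistent

Premise 6 is O(raise_flag → ¬stow_gear), but O(raise_flag) is not derivable from the premises, so it does not yield O(¬stow_gear).
So O(¬stow_gear) is not derivable, and the apparent clash with O(stow_gear) does not arise.
A world satisfying every obligation exists (e.g. audit_consent=true, authorize_patent=false, delete_evidence=false, disarm_system=false, flag_directive=true, obtain_consent=true, raise_flag=false, sound_alarm=true, stow_gear=true, timestamp_checklist=true, vacate_premises=true); no atom is both obligatory and forbidden, so the set is consistent.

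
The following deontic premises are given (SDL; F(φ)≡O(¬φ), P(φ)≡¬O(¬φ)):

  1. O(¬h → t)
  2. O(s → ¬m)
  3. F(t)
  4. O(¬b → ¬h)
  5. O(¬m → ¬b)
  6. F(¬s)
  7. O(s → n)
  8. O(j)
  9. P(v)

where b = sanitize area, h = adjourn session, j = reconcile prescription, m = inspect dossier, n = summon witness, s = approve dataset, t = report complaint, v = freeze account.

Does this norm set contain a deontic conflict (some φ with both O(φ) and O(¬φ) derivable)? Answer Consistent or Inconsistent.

Inconsistent

F(t) at premise 3 means O(¬t).
Premise 1, O(¬h → t), contraposes to O(¬t → h); with O(¬t) we get O(h).
Premise 4 is O(¬b → ¬h); contrapositively O(h → b). Since O(h) holds, K gives O(b).
The contrapositive of premise 5 (O(¬m → ¬b)) is O(b → m), and O(b) is already established, so O(m).
The contrapositive of premise 2 (O(s → ¬m)) is O(m → ¬s), and O(m) is already established, so O(¬s).
Yet premise 6 is F(¬s), i.e. O(s).
We now have both O(¬s) and O(s) — s is simultaneously obligatory and forbidden, violating the D-axiom.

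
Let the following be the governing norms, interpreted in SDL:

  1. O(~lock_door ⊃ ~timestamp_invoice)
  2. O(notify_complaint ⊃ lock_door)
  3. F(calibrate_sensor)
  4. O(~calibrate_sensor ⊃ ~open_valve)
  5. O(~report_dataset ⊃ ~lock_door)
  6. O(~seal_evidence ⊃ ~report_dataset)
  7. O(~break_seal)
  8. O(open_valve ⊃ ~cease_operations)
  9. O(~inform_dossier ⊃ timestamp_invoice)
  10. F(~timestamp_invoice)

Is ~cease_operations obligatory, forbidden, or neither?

Premise 8 is O(open_valve ⊃ ~cease_operations), but O(open_valve) is not derivable from the premises, so it does not yield O(~cease_operations).
No premise or chain of K-axiom applications forces O(~cease_operations), and none forces O(cease_operations). So ~cease_operations is neither obligatory nor forbidden under these norms.

Neither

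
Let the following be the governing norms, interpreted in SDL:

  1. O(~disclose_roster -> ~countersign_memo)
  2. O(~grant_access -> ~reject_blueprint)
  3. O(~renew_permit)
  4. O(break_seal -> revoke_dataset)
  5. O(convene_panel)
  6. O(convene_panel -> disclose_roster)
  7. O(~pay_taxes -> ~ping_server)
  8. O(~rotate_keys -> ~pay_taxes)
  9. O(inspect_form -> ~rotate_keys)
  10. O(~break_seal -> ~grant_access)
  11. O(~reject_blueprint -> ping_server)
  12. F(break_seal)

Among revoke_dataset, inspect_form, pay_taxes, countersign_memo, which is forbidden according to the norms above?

inspect_form

Premise 12 is F(break_seal), i.e. O(~break_seal).
From O(~break_seal) and premise 10, O(~break_seal -> ~grant_access), we obtain O(~grant_access).
Premise 2 is O(~grant_access -> ~reject_blueprint); since O(~grant_access), deontic closure gives O(~reject_blueprint).
Premise 11 is O(~reject_blueprint -> ping_server); since O(~reject_blueprint), deontic closure gives O(ping_server).
Premise 7 is O(~pay_taxes -> ~ping_server); contrapositively O(ping_server -> pay_taxes). Since O(ping_server) holds, K gives O(pay_taxes).
The contrapositive of premise 8 (O(~rotate_keys -> ~pay_taxes)) is O(pay_taxes -> rotate_keys), and O(pay_taxes) is already established, so O(rotate_keys).
Premise 9, O(inspect_form -> ~rotate_keys), contraposes to O(rotate_keys -> ~inspect_form); with O(rotate_keys) we get O(~inspect_form).
So O(~inspect_form) holds, i.e. inspect_form is forbidden. None of the other listed options is forbidden under the premises.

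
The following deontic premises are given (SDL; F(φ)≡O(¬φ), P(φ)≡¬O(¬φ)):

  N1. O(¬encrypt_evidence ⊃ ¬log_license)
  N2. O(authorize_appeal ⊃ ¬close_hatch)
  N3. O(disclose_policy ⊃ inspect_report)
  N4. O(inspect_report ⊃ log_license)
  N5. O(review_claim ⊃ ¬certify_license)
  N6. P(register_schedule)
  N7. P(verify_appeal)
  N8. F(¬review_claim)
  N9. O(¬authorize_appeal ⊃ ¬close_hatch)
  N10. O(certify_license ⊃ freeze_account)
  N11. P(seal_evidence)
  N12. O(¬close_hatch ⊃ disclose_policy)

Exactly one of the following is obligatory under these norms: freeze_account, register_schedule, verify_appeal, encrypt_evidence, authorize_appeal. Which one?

Premises 2 and 9 cover both cases: O(authorize_appeal ⊃ ¬close_hatch) and O(¬authorize_appeal ⊃ ¬close_hatch). Since authorize_appeal ∨ ¬authorize_appeal is a tautology, O(¬close_hatch) follows.
Applying K to premise 12 (O(¬close_hatch ⊃ disclose_policy)) and O(¬close_hatch) yields O(disclose_policy).
Applying K to premise 3 (O(disclose_policy ⊃ inspect_report)) and O(disclose_policy) yields O(inspect_report).
With premise 4, O(inspect_report ⊃ log_license), the K-axiom yields O(log_license).
The contrapositive of premise 1 (O(¬encrypt_evidence ⊃ ¬log_license)) is O(log_license ⊃ encrypt_evidence), and O(log_license) is already established, so O(encrypt_evidence).
So O(encrypt_evidence) holds — encrypt_evidence is obligatory. None of the other listed options is made obligatory by any chain of premises.

encrypt_evidence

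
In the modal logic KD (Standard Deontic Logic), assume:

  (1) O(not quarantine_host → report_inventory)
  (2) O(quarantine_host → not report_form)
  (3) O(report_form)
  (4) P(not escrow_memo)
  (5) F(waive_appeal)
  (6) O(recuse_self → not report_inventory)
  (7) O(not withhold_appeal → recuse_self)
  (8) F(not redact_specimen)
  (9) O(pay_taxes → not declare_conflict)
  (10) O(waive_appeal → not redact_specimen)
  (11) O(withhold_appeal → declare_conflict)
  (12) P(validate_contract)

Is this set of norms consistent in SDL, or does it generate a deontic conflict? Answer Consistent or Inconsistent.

Premise 10 is O(waive_appeal → not redact_specimen), but O(waive_appeal) is not derivable from the premises, so it does not yield O(not redact_specimen).
So O(not redact_specimen) is not derivable, and the apparent clash with O(redact_specimen) does not arise.
A world satisfying every obligation exists (e.g. declare_conflict=true, escrow_memo=false, pay_taxes=false, quarantine_host=false, recuse_self=false, redact_specimen=true, report_form=true, report_inventory=true, validate_contract=false, waive_appeal=false, withhold_appeal=true); no atom is both obligatory and forbidden, so the set is consistent.

Consistent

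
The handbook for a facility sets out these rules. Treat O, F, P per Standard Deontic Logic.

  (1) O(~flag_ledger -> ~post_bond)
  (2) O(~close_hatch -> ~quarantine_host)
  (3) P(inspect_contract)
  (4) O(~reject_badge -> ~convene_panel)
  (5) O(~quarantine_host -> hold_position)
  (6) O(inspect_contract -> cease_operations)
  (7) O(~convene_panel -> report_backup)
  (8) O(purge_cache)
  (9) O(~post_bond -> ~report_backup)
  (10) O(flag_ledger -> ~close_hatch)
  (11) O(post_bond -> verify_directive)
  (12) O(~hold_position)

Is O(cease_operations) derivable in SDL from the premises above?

Premise 6 is O(inspect_contract -> cease_operations), but O(inspect_contract) is not derivable from the premises (the permission P(inspect_contract) asserts only ~O(~inspect_contract), not O(inspect_contract)), so it does not yield O(cease_operations).
No other premise forces O(cease_operations). An ideal world satisfying every premise can still have cease_operations false, so O(cease_operations) is not derivable.

No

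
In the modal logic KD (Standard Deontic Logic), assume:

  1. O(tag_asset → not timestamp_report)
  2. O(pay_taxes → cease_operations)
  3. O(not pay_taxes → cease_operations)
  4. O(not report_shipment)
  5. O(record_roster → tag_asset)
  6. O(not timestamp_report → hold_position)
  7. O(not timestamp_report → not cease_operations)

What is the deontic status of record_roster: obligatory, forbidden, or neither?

Forbidden

Premises 2 and 3 are O(pay_taxes → cease_operations) and O(not pay_taxes → cease_operations); every ideal world satisfies pay_taxes or not pay_taxes, so in either case cease_operations holds — hence O(cease_operations).
The contrapositive of premise 7 (O(not timestamp_report → not cease_operations)) is O(cease_operations → timestamp_report), and O(cease_operations) is already established, so O(timestamp_report).
Premise 1 is O(tag_asset → not timestamp_report); contrapositively O(timestamp_report → not tag_asset). Since O(timestamp_report) holds, K gives O(not tag_asset).
The contrapositive of premise 5 (O(record_roster → tag_asset)) is O(not tag_asset → not record_roster), and O(not tag_asset) is already established, so O(not record_roster).
Premises 4, 6 do not contribute to this derivation.
Thus O(not record_roster), which is F(record_roster): record_roster is forbidden.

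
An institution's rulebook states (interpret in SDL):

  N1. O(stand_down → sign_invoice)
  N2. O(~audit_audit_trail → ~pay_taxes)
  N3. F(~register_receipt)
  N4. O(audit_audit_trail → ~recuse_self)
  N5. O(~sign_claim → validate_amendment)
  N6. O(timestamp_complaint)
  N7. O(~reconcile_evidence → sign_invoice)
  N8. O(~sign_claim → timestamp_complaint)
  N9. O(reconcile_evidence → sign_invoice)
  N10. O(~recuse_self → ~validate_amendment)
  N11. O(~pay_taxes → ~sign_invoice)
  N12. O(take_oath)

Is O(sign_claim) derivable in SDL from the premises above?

By case analysis on ~reconcile_evidence: premise 7 gives O(~reconcile_evidence → sign_invoice) and premise 9 gives O(reconcile_evidence → sign_invoice), so O(sign_invoice) either way.
Premise 11, O(~pay_taxes → ~sign_invoice), contraposes to O(sign_invoice → pay_taxes); with O(sign_invoice) we get O(pay_taxes).
Premise 2, O(~audit_audit_trail → ~pay_taxes), contraposes to O(pay_taxes → audit_audit_trail); with O(pay_taxes) we get O(audit_audit_trail).
Premise 4 is O(audit_audit_trail → ~recuse_self); since O(audit_audit_trail), deontic closure gives O(~recuse_self).
From O(~recuse_self) and premise 10, O(~recuse_self → ~validate_amendment), we obtain O(~validate_amendment).
Premise 5, O(~sign_claim → validate_amendment), contraposes to O(~validate_amendment → sign_claim); with O(~validate_amendment) we get O(sign_claim).
Premises 1, 3, 6, 8, 12 do not contribute to this derivation.
So O(sign_claim) follows.

Yes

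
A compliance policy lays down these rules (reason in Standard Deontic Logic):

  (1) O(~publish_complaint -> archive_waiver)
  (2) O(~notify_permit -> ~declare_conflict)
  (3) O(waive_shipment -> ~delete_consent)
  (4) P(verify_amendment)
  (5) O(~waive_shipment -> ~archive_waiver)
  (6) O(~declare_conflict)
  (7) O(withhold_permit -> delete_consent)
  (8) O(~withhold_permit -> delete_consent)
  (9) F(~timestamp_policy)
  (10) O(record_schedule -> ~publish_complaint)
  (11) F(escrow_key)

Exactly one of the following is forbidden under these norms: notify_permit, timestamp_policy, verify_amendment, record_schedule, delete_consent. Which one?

By case analysis on ~withhold_permit: premise 8 gives O(~withhold_permit -> delete_consent) and premise 7 gives O(withhold_permit -> delete_consent), so O(delete_consent) either way.
Premise 3, O(waive_shipment -> ~delete_consent), contraposes to O(delete_consent -> ~waive_shipment); with O(delete_consent) we get O(~waive_shipment).
Applying K to premise 5 (O(~waive_shipment -> ~archive_waiver)) and O(~waive_shipment) yields O(~archive_waiver).
The contrapositive of premise 1 (O(~publish_complaint -> archive_waiver)) is O(~archive_waiver -> publish_complaint), and O(~archive_waiver) is already established, so O(publish_complaint).
Premise 10, O(record_schedule -> ~publish_complaint), contraposes to O(publish_complaint -> ~record_schedule); with O(publish_complaint) we get O(~record_schedule).
So O(~record_schedule) holds, i.e. record_schedule is forbidden. None of the other listed options is forbidden under the premises.

record_schedule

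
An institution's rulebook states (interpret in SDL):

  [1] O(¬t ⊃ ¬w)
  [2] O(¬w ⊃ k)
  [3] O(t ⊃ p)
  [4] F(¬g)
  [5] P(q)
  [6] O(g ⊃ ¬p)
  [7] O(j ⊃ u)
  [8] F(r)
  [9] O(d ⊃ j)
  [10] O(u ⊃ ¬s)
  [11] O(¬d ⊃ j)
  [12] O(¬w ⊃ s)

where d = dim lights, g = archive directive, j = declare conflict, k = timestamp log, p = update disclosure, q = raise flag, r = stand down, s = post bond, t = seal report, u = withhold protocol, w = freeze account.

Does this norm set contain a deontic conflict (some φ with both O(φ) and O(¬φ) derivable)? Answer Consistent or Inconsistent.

Premises 11 and 9 cover both cases: O(¬d ⊃ j) and O(d ⊃ j). Since ¬d ∨ d is a tautology, O(j) follows.
With premise 7, O(j ⊃ u), the K-axiom yields O(u).
From O(u) and premise 10, O(u ⊃ ¬s), we obtain O(¬s).
Premise 12 is O(¬w ⊃ s); contrapositively O(¬s ⊃ w). Since O(¬s) holds, K gives O(w).
The contrapositive of premise 1 (O(¬t ⊃ ¬w)) is O(w ⊃ t), and O(w) is already established, so O(t).
With premise 3, O(t ⊃ p), the K-axiom yields O(p).
The contrapositive of premise 6 (O(g ⊃ ¬p)) is O(p ⊃ ¬g), and O(p) is already established, so O(¬g).
Yet premise 4 is F(¬g), i.e. O(g).
We now have both O(¬g) and O(g) — g is simultaneously obligatory and forbidden, violating the D-axiom.

Inconsistent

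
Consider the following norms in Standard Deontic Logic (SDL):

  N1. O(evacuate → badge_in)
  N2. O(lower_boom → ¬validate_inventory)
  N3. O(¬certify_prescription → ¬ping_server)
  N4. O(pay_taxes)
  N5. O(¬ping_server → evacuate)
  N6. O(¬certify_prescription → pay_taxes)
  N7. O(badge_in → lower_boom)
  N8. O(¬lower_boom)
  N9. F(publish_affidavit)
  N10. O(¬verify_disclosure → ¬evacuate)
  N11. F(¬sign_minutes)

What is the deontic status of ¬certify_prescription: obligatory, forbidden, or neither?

Premise 8 gives O(¬lower_boom).
Premise 7 is O(badge_in → lower_boom); contrapositively O(¬lower_boom → ¬badge_in). Since O(¬lower_boom) holds, K gives O(¬badge_in).
Premise 1, O(evacuate → badge_in), contraposes to O(¬badge_in → ¬evacuate); with O(¬badge_in) we get O(¬evacuate).
The contrapositive of premise 5 (O(¬ping_server → evacuate)) is O(¬evacuate → ping_server), and O(¬evacuate) is already established, so O(ping_server).
Premise 3, O(¬certify_prescription → ¬ping_server), contraposes to O(ping_server → certify_prescription); with O(ping_server) we get O(certify_prescription).
Premises 2, 4, 6, 9, 10, 11 do not contribute to this derivation.
Thus O(certify_prescription), which is F(¬certify_prescription): ¬certify_prescription is forbidden.

Forbidden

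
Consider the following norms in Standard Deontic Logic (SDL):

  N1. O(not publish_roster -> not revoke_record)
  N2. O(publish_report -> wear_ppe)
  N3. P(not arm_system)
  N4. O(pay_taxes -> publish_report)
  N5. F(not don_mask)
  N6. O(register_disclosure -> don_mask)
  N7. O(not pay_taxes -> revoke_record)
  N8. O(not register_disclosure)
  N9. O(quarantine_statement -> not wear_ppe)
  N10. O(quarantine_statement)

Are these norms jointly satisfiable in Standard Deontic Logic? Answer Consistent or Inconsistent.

Consistent

Premise 6 is O(register_disclosure -> don_mask); even if O(don_mask) held, inferring O(register_disclosure) would be affirming the consequent — invalid.
So O(register_disclosure) is not derivable, and the apparent clash with O(not register_disclosure) does not arise.
A world satisfying every obligation exists (e.g. arm_system=false, don_mask=true, pay_taxes=false, publish_report=false, publish_roster=true, quarantine_statement=true, register_disclosure=false, revoke_record=true, wear_ppe=false); no atom is both obligatory and forbidden, so the set is consistent.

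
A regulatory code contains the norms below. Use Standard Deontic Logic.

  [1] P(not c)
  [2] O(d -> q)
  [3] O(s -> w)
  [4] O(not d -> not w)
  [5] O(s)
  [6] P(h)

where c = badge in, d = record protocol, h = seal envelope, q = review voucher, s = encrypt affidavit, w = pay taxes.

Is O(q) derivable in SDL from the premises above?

Yes

Premise 5 states O(s) outright.
With premise 3, O(s -> w), the K-axiom yields O(w).
Premise 4, O(not d -> not w), contraposes to O(w -> d); with O(w) we get O(d).
From O(d) and premise 2, O(d -> q), we obtain O(q).
Premises 1, 6 do not contribute to this derivation.
So O(q) follows.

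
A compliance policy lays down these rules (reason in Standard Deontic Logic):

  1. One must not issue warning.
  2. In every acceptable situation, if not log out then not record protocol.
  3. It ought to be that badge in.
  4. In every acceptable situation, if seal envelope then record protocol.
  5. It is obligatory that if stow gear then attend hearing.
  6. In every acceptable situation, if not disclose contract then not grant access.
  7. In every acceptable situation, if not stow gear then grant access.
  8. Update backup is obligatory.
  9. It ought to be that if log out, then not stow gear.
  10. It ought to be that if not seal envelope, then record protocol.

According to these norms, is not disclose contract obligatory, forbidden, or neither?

By case analysis on seal_envelope: premise 4 gives O(seal_envelope → record_protocol) and premise 10 gives O(¬seal_envelope → record_protocol), so O(record_protocol) either way.
Premise 2 is O(¬log_out → ¬record_protocol); contrapositively O(record_protocol → log_out). Since O(record_protocol) holds, K gives O(log_out).
From O(log_out) and premise 9, O(log_out → ¬stow_gear), we obtain O(¬stow_gear).
With premise 7, O(¬stow_gear → grant_access), the K-axiom yields O(grant_access).
Premise 6 is O(¬disclose_contract → ¬grant_access); contrapositively O(grant_access → disclose_contract). Since O(grant_access) holds, K gives O(disclose_contract).
Premises 1, 3, 5, 8 do not contribute to this derivation.
Thus O(disclose_contract), which is F(¬disclose_contract): ¬disclose_contract is forbidden.

Forbidden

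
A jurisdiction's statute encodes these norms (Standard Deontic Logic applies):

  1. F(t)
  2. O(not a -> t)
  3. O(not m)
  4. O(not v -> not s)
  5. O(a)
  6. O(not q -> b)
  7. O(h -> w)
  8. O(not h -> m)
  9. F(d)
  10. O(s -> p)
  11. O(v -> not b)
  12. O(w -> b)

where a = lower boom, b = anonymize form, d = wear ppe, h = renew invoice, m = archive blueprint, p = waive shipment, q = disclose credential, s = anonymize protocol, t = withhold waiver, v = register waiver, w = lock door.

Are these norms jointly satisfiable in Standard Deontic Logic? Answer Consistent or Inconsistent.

Consistent

Premise 2 is O(not a -> t), but O(not a) is not derivable from the premises, so it does not yield O(t).
So O(t) is not derivable, and the apparent clash with O(not t) does not arise.
A world satisfying every obligation exists (e.g. a=true, b=true, d=false, h=true, m=false, p=false, q=false, s=false, t=false, v=false, w=true); no atom is both obligatory and forbidden, so the set is consistent.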